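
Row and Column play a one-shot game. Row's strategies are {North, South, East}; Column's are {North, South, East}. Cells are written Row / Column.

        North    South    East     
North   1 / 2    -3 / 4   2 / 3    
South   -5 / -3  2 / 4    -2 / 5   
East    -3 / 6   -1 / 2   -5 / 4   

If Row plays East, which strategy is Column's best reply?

North

With Row fixed at East, Column's payoffs are: North → 6, South → 2, East → 4.
The maximum is 6, achieved by North.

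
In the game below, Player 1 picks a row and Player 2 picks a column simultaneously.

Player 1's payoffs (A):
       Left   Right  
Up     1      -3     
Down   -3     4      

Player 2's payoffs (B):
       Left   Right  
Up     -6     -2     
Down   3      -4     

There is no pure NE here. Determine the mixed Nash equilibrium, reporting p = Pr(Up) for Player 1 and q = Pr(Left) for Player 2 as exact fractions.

p = 7/11, q = 7/11

Each player's mixing probability is pinned down by making the *other* player indifferent.
Player 2 indifferent between Left and Right: p·(-6) + (1−p)·3 = p·(-2) + (1−p)·(-4) ⟹ 3 + (-9)p = (-4) + 2p ⟹ p = 7/11.
Player 1 indifferent between Up and Down: q·1 + (1−q)·(-3) = q·(-3) + (1−q)·4 ⟹ (-3) + 4q = 4 + (-7)q ⟹ q = 7/11.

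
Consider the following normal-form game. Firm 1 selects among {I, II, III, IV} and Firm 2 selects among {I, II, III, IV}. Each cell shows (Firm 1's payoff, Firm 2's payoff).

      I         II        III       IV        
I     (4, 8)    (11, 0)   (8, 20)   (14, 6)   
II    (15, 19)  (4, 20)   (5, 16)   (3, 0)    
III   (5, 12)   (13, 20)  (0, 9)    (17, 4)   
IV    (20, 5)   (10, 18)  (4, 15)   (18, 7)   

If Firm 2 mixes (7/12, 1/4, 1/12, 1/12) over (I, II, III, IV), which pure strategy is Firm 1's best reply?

Compute Firm 1's expected payoff from each pure strategy against the given mix.
I: (7/12)·4 + (1/4)·11 + (1/12)·8 + (1/12)·14 = 83/12
II: (7/12)·15 + (1/4)·4 + (1/12)·5 + (1/12)·3 = 125/12
III: (7/12)·5 + (1/4)·13 + (1/12)·0 + (1/12)·17 = 91/12
IV: (7/12)·20 + (1/4)·10 + (1/12)·4 + (1/12)·18 = 16
Highest expected payoff is 16, from IV.

IV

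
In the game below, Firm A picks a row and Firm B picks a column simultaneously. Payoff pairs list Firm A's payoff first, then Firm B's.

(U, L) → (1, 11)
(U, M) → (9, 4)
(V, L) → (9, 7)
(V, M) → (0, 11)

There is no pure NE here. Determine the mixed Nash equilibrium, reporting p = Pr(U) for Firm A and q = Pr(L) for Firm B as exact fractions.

p = 4/11, q = 9/17

In a mixed NE each player is indifferent between their pure strategies, so the opponent's mix sets the indifference.
Firm B indifferent between L and M: p·11 + (1−p)·7 = p·4 + (1−p)·11 ⟹ 7 + 4p = 11 + (-7)p ⟹ p = 4/11.
Firm A indifferent between U and V: q·1 + (1−q)·9 = q·9 + (1−q)·0 ⟹ 9 + (-8)q = 0 + 9q ⟹ q = 9/17.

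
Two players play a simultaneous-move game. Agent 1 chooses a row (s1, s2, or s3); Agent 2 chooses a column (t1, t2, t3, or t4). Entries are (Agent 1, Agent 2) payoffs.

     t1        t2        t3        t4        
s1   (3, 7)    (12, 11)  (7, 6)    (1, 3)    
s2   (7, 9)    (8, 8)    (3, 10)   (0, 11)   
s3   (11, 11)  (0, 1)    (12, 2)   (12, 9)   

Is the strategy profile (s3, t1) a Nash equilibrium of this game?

Holding Agent 2 at t1: Agent 1 gets 11 from s3, versus 3 from s1, 7 from s2. No profitable deviation for Agent 1.
Holding Agent 1 at s3: Agent 2 gets 11 from t1, versus 1 from t2, 2 from t3, 9 from t4. No profitable deviation for Agent 2 either.

Yes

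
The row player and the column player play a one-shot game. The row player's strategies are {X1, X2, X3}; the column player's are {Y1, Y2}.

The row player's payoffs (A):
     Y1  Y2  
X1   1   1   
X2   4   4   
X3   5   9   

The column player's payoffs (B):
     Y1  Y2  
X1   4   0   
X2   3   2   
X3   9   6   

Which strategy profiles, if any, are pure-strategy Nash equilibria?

Check mutual best responses: a cell is a NE iff neither player can gain by unilaterally deviating.
The row player's best responses — vs Y1: X3 (payoff 5); vs Y2: X3 (payoff 9).
The column player's best responses — vs X1: Y1 (payoff 4); vs X2: Y1 (payoff 3); vs X3: Y1 (payoff 9).
The only mutual best response is (X3, Y1); neither player gains by switching there.

(X3, Y1)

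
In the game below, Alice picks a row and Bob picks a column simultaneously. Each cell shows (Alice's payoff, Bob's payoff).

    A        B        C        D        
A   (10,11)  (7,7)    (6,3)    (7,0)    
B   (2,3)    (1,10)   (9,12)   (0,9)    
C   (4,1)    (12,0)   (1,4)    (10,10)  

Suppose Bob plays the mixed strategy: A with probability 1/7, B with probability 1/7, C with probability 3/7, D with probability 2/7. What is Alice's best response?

A

Compute Alice's expected payoff from each pure strategy against the given mix.
A: (1/7)·10 + (1/7)·7 + (3/7)·6 + (2/7)·7 = 7
B: (1/7)·2 + (1/7)·1 + (3/7)·9 + (2/7)·0 = 30/7
C: (1/7)·4 + (1/7)·12 + (3/7)·1 + (2/7)·10 = 39/7
Highest expected payoff is 7, from A.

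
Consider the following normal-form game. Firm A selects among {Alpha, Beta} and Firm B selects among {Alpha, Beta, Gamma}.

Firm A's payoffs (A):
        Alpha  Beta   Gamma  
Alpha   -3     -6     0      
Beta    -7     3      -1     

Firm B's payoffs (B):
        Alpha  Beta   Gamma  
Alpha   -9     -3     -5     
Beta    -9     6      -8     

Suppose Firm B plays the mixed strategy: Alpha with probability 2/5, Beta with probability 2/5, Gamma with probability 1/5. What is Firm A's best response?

Compute Firm A's expected payoff from each pure strategy against the given mix.
Alpha: (2/5)·(-3) + (2/5)·(-6) + (1/5)·0 = -18/5
Beta: (2/5)·(-7) + (2/5)·3 + (1/5)·(-1) = -9/5
Highest expected payoff is -9/5, from Beta.

Beta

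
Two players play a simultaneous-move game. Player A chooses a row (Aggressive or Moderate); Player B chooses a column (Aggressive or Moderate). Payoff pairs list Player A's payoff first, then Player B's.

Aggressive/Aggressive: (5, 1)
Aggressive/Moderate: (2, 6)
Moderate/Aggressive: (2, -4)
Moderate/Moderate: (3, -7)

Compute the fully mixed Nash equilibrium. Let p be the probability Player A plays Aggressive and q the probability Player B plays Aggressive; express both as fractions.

p = 3/8, q = 1/4

Each player's mixing probability is pinned down by making the *other* player indifferent.
Player B indifferent between Aggressive and Moderate: p·1 + (1−p)·(-4) = p·6 + (1−p)·(-7) ⟹ (-4) + 5p = (-7) + 13p ⟹ p = 3/8.
Player A indifferent between Aggressive and Moderate: q·5 + (1−q)·2 = q·2 + (1−q)·3 ⟹ 2 + 3q = 3 + (-1)q ⟹ q = 1/4.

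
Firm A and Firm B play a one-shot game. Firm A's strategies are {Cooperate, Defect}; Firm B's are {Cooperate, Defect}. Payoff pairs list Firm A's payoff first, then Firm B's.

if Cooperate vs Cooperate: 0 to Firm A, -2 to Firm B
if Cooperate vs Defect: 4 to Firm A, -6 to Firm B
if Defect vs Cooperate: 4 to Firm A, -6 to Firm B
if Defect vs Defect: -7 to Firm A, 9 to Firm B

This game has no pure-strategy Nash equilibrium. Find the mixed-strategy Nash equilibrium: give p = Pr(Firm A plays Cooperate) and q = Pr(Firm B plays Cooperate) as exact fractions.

p = 15/19, q = 11/15

Each player's mixing probability is pinned down by making the *other* player indifferent.
Firm B indifferent between Cooperate and Defect: p·(-2) + (1−p)·(-6) = p·(-6) + (1−p)·9 ⟹ (-6) + 4p = 9 + (-15)p ⟹ p = 15/19.
Firm A indifferent between Cooperate and Defect: q·0 + (1−q)·4 = q·4 + (1−q)·(-7) ⟹ 4 + (-4)q = (-7) + 11q ⟹ q = 11/15.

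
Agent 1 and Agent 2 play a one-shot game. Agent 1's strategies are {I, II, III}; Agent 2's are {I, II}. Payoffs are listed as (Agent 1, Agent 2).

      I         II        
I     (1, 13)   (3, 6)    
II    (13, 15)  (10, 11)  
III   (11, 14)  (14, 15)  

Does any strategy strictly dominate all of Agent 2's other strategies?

None

Check whether one of Agent 2's strategies beats all alternatives regardless of what the opponent does.
I is not dominant: against III, II gives 15 > 14.
II is not dominant: against I, I gives 13 > 6.
No single strategy is best against every opponent action.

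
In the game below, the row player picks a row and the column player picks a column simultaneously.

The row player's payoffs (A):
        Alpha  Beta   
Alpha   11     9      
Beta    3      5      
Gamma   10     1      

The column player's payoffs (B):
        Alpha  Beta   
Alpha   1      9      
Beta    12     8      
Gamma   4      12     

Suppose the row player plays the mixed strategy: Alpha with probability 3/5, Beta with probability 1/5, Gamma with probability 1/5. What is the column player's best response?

Beta

Compute the column player's expected payoff from each pure strategy against the given mix.
Alpha: (3/5)·1 + (1/5)·12 + (1/5)·4 = 19/5
Beta: (3/5)·9 + (1/5)·8 + (1/5)·12 = 47/5
Highest expected payoff is 47/5, from Beta.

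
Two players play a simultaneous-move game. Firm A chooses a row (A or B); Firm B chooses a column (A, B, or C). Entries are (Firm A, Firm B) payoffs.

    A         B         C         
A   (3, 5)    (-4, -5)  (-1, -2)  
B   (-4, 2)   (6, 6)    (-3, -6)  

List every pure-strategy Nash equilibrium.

(A, A) and (B, B)

Find each player's best response to every opponent strategy; NE are the intersections.
Firm A's best responses — vs A: A (payoff 3); vs B: B (payoff 6); vs C: A (payoff -1).
Firm B's best responses — vs A: A (payoff 5); vs B: B (payoff 6).
Mutual best responses occur at (A, A) and (B, B); at each, neither player gains by switching.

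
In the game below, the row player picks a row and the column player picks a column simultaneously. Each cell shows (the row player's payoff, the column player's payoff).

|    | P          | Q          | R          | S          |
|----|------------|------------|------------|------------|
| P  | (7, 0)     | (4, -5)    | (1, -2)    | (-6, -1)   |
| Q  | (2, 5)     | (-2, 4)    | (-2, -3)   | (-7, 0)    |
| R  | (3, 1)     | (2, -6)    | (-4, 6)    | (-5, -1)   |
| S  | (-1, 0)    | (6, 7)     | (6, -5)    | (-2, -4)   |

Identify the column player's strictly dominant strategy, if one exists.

Check whether one of the column player's strategies beats all alternatives regardless of what the opponent does.
P is not dominant: against R, R gives 6 > 1.
Q is not dominant: against P, P gives 0 > -5.
R is not dominant: against P, P gives 0 > -2.
S is not dominant: against P, P gives 0 > -1.
No single strategy is best against every opponent action.

None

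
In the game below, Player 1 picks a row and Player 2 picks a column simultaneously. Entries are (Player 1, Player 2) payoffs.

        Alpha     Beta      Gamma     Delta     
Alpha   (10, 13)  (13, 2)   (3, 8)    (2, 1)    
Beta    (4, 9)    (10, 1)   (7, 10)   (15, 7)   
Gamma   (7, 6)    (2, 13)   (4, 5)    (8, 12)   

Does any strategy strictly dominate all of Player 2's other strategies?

No strictly dominant strategy

A strategy is strictly dominant if it gives Player 2 a strictly higher payoff than every other strategy, against every choice by the opponent.
Alpha is not dominant: against Beta, Gamma gives 10 > 9.
Beta is not dominant: against Alpha, Alpha gives 13 > 2.
Gamma is not dominant: against Alpha, Alpha gives 13 > 8.
Delta is not dominant: against Alpha, Alpha gives 13 > 1.
No single strategy is best against every opponent action.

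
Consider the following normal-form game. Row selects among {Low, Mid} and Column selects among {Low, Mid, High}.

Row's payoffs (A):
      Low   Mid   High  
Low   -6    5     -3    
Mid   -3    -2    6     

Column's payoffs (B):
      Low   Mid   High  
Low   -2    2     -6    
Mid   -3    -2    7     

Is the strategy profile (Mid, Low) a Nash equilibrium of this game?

No

Holding Column at Low: Row gets -3 from Mid, versus -6 from Low. No profitable deviation for Row.
Holding Row at Mid: Column gets -3 from Low but could get 7 by switching to High. Column has a profitable deviation.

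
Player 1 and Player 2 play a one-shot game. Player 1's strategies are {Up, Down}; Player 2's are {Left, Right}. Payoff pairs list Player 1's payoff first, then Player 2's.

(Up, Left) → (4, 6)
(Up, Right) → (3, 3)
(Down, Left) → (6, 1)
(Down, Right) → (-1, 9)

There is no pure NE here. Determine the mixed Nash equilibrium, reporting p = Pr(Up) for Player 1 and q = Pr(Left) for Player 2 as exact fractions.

p = 8/11, q = 2/3

Each player's mixing probability is pinned down by making the *other* player indifferent.
Player 2 indifferent between Left and Right: p·6 + (1−p)·1 = p·3 + (1−p)·9 ⟹ 1 + 5p = 9 + (-6)p ⟹ p = 8/11.
Player 1 indifferent between Up and Down: q·4 + (1−q)·3 = q·6 + (1−q)·(-1) ⟹ 3 + 1q = (-1) + 7q ⟹ q = 2/3.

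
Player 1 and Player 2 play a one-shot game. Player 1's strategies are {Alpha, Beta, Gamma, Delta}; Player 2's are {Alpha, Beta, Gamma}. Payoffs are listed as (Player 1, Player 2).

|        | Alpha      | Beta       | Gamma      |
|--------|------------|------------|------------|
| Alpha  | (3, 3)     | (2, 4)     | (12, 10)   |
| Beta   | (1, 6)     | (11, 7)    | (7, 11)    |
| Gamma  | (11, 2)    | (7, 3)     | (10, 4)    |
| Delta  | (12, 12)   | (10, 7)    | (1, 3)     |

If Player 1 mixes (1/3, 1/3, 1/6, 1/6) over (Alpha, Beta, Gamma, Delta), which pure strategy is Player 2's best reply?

Player 2's best reply maximizes expected payoff against the mix.
Alpha: (1/3)·3 + (1/3)·6 + (1/6)·2 + (1/6)·12 = 16/3
Beta: (1/3)·4 + (1/3)·7 + (1/6)·3 + (1/6)·7 = 16/3
Gamma: (1/3)·10 + (1/3)·11 + (1/6)·4 + (1/6)·3 = 49/6
Highest expected payoff is 49/6, from Gamma.

Gamma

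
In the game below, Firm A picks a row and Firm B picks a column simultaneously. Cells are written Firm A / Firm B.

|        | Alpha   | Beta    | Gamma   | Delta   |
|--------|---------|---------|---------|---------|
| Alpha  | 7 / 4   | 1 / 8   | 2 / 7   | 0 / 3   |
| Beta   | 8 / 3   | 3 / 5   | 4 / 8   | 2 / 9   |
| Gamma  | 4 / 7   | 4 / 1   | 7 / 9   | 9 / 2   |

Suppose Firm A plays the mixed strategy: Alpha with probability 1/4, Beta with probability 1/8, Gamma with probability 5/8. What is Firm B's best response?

Firm B's best reply maximizes expected payoff against the mix.
Alpha: (1/4)·4 + (1/8)·3 + (5/8)·7 = 23/4
Beta: (1/4)·8 + (1/8)·5 + (5/8)·1 = 13/4
Gamma: (1/4)·7 + (1/8)·8 + (5/8)·9 = 67/8
Delta: (1/4)·3 + (1/8)·9 + (5/8)·2 = 25/8
Highest expected payoff is 67/8, from Gamma.

Gamma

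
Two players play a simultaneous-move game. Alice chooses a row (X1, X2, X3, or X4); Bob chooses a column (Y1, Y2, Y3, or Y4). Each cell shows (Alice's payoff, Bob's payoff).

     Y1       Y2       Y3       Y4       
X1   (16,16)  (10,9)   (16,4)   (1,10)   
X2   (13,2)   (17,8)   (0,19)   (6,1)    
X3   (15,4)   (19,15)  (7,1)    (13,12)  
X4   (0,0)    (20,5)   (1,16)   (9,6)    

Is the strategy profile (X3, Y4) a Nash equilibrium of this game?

No

Holding Bob at Y4: Alice gets 13 from X3, versus 1 from X1, 6 from X2, 9 from X4. No profitable deviation for Alice.
Holding Alice at X3: Bob gets 12 from Y4 but could get 15 by switching to Y2. Bob has a profitable deviation.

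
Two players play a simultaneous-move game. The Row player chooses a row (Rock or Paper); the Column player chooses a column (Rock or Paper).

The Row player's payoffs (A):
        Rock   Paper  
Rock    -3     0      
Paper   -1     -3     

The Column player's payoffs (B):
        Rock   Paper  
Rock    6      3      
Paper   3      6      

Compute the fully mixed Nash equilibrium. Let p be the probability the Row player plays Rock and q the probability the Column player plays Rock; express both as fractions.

p = 1/2, q = 3/5

Each player's mixing probability is pinned down by making the *other* player indifferent.
The Column player indifferent between Rock and Paper: p·6 + (1−p)·3 = p·3 + (1−p)·6 ⟹ 3 + 3p = 6 + (-3)p ⟹ p = 1/2.
The Row player indifferent between Rock and Paper: q·(-3) + (1−q)·0 = q·(-1) + (1−q)·(-3) ⟹ 0 + (-3)q = (-3) + 2q ⟹ q = 3/5.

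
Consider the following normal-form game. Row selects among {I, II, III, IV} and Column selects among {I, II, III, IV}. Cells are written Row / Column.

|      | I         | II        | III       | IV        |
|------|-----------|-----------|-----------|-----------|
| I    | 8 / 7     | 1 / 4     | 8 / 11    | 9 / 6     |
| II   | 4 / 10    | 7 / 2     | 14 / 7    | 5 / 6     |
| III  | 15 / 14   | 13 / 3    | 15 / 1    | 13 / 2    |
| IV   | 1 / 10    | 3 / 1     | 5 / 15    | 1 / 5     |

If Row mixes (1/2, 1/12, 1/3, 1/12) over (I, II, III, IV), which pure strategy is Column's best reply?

Compute Column's expected payoff from each pure strategy against the given mix.
I: (1/2)·7 + (1/12)·10 + (1/3)·14 + (1/12)·10 = 59/6
II: (1/2)·4 + (1/12)·2 + (1/3)·3 + (1/12)·1 = 13/4
III: (1/2)·11 + (1/12)·7 + (1/3)·1 + (1/12)·15 = 23/3
IV: (1/2)·6 + (1/12)·6 + (1/3)·2 + (1/12)·5 = 55/12
Highest expected payoff is 59/6, from I.

I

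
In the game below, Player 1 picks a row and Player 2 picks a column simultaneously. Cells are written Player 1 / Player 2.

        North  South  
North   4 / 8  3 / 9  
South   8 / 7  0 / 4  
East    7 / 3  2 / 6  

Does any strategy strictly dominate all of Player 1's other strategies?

No strictly dominant strategy

Check whether one of Player 1's strategies beats all alternatives regardless of what the opponent does.
North is not dominant: against North, South gives 8 > 4.
South is not dominant: against South, North gives 3 > 0.
East is not dominant: against North, South gives 8 > 7.
No single strategy is best against every opponent action.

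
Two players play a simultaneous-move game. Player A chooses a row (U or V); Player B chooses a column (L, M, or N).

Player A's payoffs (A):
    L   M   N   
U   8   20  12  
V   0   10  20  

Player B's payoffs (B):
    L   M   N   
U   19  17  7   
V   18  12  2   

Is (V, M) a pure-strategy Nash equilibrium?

Holding Player B at M: Player A gets 10 from V but could get 20 by switching to U. Player A has a profitable deviation.

No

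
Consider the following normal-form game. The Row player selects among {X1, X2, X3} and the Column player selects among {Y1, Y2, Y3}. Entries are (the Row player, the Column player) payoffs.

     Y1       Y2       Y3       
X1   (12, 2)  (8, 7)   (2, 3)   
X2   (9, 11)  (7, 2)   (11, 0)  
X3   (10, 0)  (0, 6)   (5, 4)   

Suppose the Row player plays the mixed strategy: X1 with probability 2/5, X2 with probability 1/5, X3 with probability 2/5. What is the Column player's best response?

Compute the Column player's expected payoff from each pure strategy against the given mix.
Y1: (2/5)·2 + (1/5)·11 + (2/5)·0 = 3
Y2: (2/5)·7 + (1/5)·2 + (2/5)·6 = 28/5
Y3: (2/5)·3 + (1/5)·0 + (2/5)·4 = 14/5
Highest expected payoff is 28/5, from Y2.

Y2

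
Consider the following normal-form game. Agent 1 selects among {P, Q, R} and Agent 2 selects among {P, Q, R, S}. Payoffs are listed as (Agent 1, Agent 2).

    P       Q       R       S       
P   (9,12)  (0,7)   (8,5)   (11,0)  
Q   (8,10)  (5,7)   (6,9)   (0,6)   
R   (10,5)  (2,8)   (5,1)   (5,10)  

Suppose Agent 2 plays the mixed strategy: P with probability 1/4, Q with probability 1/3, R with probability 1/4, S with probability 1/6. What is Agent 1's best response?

P

Compute Agent 1's expected payoff from each pure strategy against the given mix.
P: (1/4)·9 + (1/3)·0 + (1/4)·8 + (1/6)·11 = 73/12
Q: (1/4)·8 + (1/3)·5 + (1/4)·6 + (1/6)·0 = 31/6
R: (1/4)·10 + (1/3)·2 + (1/4)·5 + (1/6)·5 = 21/4
Highest expected payoff is 73/12, from P.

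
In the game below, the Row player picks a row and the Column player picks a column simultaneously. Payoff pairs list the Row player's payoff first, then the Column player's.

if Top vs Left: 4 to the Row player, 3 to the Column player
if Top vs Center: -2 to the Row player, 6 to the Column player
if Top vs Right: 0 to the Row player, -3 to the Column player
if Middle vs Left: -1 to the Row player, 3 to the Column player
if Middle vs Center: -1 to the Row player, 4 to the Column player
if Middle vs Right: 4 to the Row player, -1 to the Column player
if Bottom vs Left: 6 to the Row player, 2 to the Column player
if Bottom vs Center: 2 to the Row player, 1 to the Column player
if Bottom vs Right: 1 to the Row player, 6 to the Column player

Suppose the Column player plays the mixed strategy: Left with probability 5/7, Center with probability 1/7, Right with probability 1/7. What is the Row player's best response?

Compute the Row player's expected payoff from each pure strategy against the given mix.
Top: (5/7)·4 + (1/7)·(-2) + (1/7)·0 = 18/7
Middle: (5/7)·(-1) + (1/7)·(-1) + (1/7)·4 = -2/7
Bottom: (5/7)·6 + (1/7)·2 + (1/7)·1 = 33/7
Highest expected payoff is 33/7, from Bottom.

Bottom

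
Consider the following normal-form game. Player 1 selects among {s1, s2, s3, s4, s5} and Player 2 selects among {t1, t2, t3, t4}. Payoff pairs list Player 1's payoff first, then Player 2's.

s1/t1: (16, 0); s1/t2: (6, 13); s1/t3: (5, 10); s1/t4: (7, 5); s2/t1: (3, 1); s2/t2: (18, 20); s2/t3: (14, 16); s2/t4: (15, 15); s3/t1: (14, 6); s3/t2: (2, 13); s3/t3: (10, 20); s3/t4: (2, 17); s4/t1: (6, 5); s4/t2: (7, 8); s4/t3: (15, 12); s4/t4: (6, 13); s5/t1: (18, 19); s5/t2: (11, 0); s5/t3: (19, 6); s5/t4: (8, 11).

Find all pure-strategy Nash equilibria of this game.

(s2, t2) and (s5, t1)

Find each player's best response to every opponent strategy; NE are the intersections.
Player 1's best responses — vs t1: s5 (payoff 18); vs t2: s2 (payoff 18); vs t3: s5 (payoff 19); vs t4: s2 (payoff 15).
Player 2's best responses — vs s1: t2 (payoff 13); vs s2: t2 (payoff 20); vs s3: t3 (payoff 20); vs s4: t4 (payoff 13); vs s5: t1 (payoff 19).
Mutual best responses occur at (s2, t2) and (s5, t1); at each, neither player gains by switching.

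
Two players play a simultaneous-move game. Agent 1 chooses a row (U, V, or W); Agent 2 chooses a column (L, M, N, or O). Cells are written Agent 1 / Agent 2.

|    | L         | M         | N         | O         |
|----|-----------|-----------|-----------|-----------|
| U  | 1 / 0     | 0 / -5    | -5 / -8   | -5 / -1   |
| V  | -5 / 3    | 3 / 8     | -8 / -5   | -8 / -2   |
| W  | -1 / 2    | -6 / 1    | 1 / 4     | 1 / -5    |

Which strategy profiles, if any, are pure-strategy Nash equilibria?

(U, L), (V, M), and (W, N)

Check mutual best responses: a cell is a NE iff neither player can gain by unilaterally deviating.
Agent 1's best responses — vs L: U (payoff 1); vs M: V (payoff 3); vs N: W (payoff 1); vs O: W (payoff 1).
Agent 2's best responses — vs U: L (payoff 0); vs V: M (payoff 8); vs W: N (payoff 4).
Mutual best responses occur at (U, L), (V, M), and (W, N); at each, neither player gains by switching.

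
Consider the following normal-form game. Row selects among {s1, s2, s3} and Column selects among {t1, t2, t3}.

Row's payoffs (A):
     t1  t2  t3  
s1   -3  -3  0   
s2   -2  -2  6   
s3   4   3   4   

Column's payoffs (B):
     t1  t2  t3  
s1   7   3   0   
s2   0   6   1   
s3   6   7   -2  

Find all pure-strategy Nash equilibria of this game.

Find each player's best response to every opponent strategy; NE are the intersections.
Row's best responses — vs t1: s3 (payoff 4); vs t2: s3 (payoff 3); vs t3: s2 (payoff 6).
Column's best responses — vs s1: t1 (payoff 7); vs s2: t2 (payoff 6); vs s3: t2 (payoff 7).
The only mutual best response is (s3, t2); neither player gains by switching there.

(s3, t2)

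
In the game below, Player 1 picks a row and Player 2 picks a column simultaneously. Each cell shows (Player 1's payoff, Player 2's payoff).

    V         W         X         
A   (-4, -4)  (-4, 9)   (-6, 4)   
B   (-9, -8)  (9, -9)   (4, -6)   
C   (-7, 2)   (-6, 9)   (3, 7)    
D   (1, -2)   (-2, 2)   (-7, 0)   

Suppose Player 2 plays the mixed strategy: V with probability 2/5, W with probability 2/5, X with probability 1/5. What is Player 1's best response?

B

Player 1's best reply maximizes expected payoff against the mix.
A: (2/5)·(-4) + (2/5)·(-4) + (1/5)·(-6) = -22/5
B: (2/5)·(-9) + (2/5)·9 + (1/5)·4 = 4/5
C: (2/5)·(-7) + (2/5)·(-6) + (1/5)·3 = -23/5
D: (2/5)·1 + (2/5)·(-2) + (1/5)·(-7) = -9/5
Highest expected payoff is 4/5, from B.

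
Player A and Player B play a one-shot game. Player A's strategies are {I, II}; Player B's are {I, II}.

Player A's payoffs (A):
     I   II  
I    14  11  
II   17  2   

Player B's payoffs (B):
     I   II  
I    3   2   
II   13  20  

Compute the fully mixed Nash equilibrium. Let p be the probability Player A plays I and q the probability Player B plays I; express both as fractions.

p = 7/8, q = 3/4

Each player's mixing probability is pinned down by making the *other* player indifferent.
Player B indifferent between I and II: p·3 + (1−p)·13 = p·2 + (1−p)·20 ⟹ 13 + (-10)p = 20 + (-18)p ⟹ p = 7/8.
Player A indifferent between I and II: q·14 + (1−q)·11 = q·17 + (1−q)·2 ⟹ 11 + 3q = 2 + 15q ⟹ q = 3/4.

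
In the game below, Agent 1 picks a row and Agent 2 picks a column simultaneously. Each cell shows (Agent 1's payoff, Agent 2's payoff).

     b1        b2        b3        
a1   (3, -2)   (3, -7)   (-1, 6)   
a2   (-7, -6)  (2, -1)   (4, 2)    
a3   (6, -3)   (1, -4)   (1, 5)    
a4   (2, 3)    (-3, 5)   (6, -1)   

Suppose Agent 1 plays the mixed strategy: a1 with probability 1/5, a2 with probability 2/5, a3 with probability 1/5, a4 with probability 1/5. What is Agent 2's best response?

b3

Agent 2's best reply maximizes expected payoff against the mix.
b1: (1/5)·(-2) + (2/5)·(-6) + (1/5)·(-3) + (1/5)·3 = -14/5
b2: (1/5)·(-7) + (2/5)·(-1) + (1/5)·(-4) + (1/5)·5 = -8/5
b3: (1/5)·6 + (2/5)·2 + (1/5)·5 + (1/5)·(-1) = 14/5
Highest expected payoff is 14/5, from b3.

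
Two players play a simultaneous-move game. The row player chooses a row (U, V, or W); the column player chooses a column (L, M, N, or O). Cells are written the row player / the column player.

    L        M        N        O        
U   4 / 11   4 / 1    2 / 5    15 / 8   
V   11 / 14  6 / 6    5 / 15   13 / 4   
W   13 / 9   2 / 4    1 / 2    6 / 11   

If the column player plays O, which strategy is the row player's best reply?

With the column player fixed at O, the row player's payoffs are: U → 15, V → 13, W → 6.
The maximum is 15, achieved by U.

U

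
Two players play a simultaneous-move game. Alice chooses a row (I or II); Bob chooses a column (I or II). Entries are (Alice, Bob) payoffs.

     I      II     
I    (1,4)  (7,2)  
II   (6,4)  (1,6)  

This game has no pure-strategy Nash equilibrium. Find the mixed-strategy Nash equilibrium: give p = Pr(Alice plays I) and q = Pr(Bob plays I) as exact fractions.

In a mixed NE each player is indifferent between their pure strategies, so the opponent's mix sets the indifference.
Bob indifferent between I and II: p·4 + (1−p)·4 = p·2 + (1−p)·6 ⟹ 4 + 0p = 6 + (-4)p ⟹ p = 1/2.
Alice indifferent between I and II: q·1 + (1−q)·7 = q·6 + (1−q)·1 ⟹ 7 + (-6)q = 1 + 5q ⟹ q = 6/11.

p = 1/2, q = 6/11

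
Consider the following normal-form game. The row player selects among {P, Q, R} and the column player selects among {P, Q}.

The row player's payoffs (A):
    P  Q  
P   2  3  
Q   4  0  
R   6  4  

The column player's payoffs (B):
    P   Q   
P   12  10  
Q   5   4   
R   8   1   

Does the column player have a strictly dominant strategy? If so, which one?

P

Check whether one of the column player's strategies beats all alternatives regardless of what the opponent does.
P strictly dominates: vs P: 12 > 10; vs Q: 5 > 4; vs R: 8 > 1.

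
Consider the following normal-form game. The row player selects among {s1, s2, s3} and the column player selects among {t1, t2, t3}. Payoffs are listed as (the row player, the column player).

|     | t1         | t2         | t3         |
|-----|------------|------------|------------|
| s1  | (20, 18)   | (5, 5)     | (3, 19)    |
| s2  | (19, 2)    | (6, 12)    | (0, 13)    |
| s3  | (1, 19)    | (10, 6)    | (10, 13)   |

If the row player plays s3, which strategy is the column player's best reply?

t1

With the row player fixed at s3, the column player's payoffs are: t1 → 19, t2 → 6, t3 → 13.
The maximum is 19, achieved by t1.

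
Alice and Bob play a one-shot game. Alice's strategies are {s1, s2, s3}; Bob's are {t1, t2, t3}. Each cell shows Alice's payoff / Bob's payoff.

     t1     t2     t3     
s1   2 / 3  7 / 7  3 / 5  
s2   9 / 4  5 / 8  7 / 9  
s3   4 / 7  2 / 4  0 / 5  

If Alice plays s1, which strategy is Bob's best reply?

t2

With Alice fixed at s1, Bob's payoffs are: t1 → 3, t2 → 7, t3 → 5.
The maximum is 7, achieved by t2.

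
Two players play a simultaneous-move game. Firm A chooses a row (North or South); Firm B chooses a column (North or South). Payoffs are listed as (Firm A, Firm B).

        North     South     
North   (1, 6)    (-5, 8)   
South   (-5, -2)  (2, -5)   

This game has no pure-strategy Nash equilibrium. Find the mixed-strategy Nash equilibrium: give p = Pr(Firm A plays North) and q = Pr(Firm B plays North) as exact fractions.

p = 3/5, q = 7/13

Each player's mixing probability is pinned down by making the *other* player indifferent.
Firm B indifferent between North and South: p·6 + (1−p)·(-2) = p·8 + (1−p)·(-5) ⟹ (-2) + 8p = (-5) + 13p ⟹ p = 3/5.
Firm A indifferent between North and South: q·1 + (1−q)·(-5) = q·(-5) + (1−q)·2 ⟹ (-5) + 6q = 2 + (-7)q ⟹ q = 7/13.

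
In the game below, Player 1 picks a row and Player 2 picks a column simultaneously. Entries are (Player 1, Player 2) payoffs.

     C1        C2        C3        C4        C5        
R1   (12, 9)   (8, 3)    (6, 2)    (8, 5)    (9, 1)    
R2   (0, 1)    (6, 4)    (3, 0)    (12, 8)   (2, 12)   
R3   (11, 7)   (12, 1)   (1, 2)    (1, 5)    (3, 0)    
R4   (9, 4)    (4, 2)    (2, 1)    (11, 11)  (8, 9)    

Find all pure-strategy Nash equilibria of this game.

A profile is a Nash equilibrium when each player is best-responding to the other.
Player 1's best responses — vs C1: R1 (payoff 12); vs C2: R3 (payoff 12); vs C3: R1 (payoff 6); vs C4: R2 (payoff 12); vs C5: R1 (payoff 9).
Player 2's best responses — vs R1: C1 (payoff 9); vs R2: C5 (payoff 12); vs R3: C1 (payoff 7); vs R4: C4 (payoff 11).
The only mutual best response is (R1, C1); neither player gains by switching there.

(R1, C1)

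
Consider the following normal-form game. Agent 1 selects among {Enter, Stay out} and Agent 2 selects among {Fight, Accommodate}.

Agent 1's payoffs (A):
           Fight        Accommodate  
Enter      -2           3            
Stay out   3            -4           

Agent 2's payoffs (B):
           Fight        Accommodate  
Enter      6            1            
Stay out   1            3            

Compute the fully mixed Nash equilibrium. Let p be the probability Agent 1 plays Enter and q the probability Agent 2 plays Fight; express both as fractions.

In a mixed NE each player is indifferent between their pure strategies, so the opponent's mix sets the indifference.
Agent 2 indifferent between Fight and Accommodate: p·6 + (1−p)·1 = p·1 + (1−p)·3 ⟹ 1 + 5p = 3 + (-2)p ⟹ p = 2/7.
Agent 1 indifferent between Enter and Stay out: q·(-2) + (1−q)·3 = q·3 + (1−q)·(-4) ⟹ 3 + (-5)q = (-4) + 7q ⟹ q = 7/12.

p = 2/7, q = 7/12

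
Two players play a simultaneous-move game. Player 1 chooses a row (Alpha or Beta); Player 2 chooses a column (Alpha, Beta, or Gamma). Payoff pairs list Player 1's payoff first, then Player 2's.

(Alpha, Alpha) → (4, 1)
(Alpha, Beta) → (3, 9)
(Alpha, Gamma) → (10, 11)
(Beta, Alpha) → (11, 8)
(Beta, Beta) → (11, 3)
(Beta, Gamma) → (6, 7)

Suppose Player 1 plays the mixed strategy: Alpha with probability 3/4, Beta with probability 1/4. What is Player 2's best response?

Gamma

Compute Player 2's expected payoff from each pure strategy against the given mix.
Alpha: (3/4)·1 + (1/4)·8 = 11/4
Beta: (3/4)·9 + (1/4)·3 = 15/2
Gamma: (3/4)·11 + (1/4)·7 = 10
Highest expected payoff is 10, from Gamma.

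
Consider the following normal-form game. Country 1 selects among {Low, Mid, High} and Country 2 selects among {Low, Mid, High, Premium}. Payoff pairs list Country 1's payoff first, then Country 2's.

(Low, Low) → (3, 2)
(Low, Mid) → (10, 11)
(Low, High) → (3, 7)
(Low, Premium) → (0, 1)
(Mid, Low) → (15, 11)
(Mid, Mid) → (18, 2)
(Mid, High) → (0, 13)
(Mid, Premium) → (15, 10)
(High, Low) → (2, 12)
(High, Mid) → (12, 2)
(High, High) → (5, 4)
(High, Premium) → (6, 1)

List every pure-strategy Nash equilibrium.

Check mutual best responses: a cell is a NE iff neither player can gain by unilaterally deviating.
Country 1's best responses — vs Low: Mid (payoff 15); vs Mid: Mid (payoff 18); vs High: High (payoff 5); vs Premium: Mid (payoff 15).
Country 2's best responses — vs Low: Mid (payoff 11); vs Mid: High (payoff 13); vs High: Low (payoff 12).
No cell has both players best-responding. For instance, Country 1's best reply to Mid is Mid, but against Mid Country 2 prefers High over Mid.

There is no pure-strategy Nash equilibrium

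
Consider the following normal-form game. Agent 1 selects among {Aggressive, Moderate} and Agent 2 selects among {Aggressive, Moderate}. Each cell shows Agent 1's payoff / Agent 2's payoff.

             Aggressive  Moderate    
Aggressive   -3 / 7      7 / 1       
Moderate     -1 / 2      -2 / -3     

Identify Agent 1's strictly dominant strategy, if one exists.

No strictly dominant strategy

Check whether one of Agent 1's strategies beats all alternatives regardless of what the opponent does.
Aggressive is not dominant: against Aggressive, Moderate gives -1 > -3.
Moderate is not dominant: against Moderate, Aggressive gives 7 > -2.
No single strategy is best against every opponent action.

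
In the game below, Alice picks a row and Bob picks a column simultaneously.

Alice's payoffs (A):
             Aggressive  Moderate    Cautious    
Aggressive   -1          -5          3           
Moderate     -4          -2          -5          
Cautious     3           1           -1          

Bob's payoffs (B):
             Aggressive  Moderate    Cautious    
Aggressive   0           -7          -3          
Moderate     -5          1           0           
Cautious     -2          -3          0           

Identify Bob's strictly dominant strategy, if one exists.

None

Check whether one of Bob's strategies beats all alternatives regardless of what the opponent does.
Aggressive is not dominant: against Moderate, Moderate gives 1 > -5.
Moderate is not dominant: against Aggressive, Aggressive gives 0 > -7.
Cautious is not dominant: against Aggressive, Aggressive gives 0 > -3.
No single strategy is best against every opponent action.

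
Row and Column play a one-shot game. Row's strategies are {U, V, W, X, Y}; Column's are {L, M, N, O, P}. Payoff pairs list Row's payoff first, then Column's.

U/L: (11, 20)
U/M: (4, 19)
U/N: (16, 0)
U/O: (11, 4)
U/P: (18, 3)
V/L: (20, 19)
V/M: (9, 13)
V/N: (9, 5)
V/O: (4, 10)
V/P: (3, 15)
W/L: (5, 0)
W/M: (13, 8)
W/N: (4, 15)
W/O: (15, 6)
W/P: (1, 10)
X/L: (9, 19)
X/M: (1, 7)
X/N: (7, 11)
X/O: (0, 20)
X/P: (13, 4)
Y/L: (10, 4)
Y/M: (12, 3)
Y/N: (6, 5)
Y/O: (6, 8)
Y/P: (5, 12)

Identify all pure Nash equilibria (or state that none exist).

A profile is a Nash equilibrium when each player is best-responding to the other.
Row's best responses — vs L: V (payoff 20); vs M: W (payoff 13); vs N: U (payoff 16); vs O: W (payoff 15); vs P: U (payoff 18).
Column's best responses — vs U: L (payoff 20); vs V: L (payoff 19); vs W: N (payoff 15); vs X: O (payoff 20); vs Y: P (payoff 12).
The only mutual best response is (V, L); neither player gains by switching there.

(V, L)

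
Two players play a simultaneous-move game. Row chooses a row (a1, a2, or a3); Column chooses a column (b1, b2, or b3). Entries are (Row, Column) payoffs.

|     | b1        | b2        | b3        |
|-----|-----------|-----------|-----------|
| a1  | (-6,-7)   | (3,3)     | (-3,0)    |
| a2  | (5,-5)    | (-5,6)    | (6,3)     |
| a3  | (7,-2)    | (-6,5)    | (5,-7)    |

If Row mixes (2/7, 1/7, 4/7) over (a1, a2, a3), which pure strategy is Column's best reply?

b2

Compute Column's expected payoff from each pure strategy against the given mix.
b1: (2/7)·(-7) + (1/7)·(-5) + (4/7)·(-2) = -27/7
b2: (2/7)·3 + (1/7)·6 + (4/7)·5 = 32/7
b3: (2/7)·0 + (1/7)·3 + (4/7)·(-7) = -25/7
Highest expected payoff is 32/7, from b2.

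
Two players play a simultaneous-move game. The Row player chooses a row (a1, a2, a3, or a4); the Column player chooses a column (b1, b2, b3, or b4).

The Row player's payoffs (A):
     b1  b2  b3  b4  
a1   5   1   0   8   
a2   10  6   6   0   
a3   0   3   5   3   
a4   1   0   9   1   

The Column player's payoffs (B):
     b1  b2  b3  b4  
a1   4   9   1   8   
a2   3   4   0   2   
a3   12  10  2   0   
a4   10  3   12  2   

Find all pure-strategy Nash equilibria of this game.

A profile is a Nash equilibrium when each player is best-responding to the other.
The Row player's best responses — vs b1: a2 (payoff 10); vs b2: a2 (payoff 6); vs b3: a4 (payoff 9); vs b4: a1 (payoff 8).
The Column player's best responses — vs a1: b2 (payoff 9); vs a2: b2 (payoff 4); vs a3: b1 (payoff 12); vs a4: b3 (payoff 12).
Mutual best responses occur at (a2, b2) and (a4, b3); at each, neither player gains by switching.

(a2, b2) and (a4, b3)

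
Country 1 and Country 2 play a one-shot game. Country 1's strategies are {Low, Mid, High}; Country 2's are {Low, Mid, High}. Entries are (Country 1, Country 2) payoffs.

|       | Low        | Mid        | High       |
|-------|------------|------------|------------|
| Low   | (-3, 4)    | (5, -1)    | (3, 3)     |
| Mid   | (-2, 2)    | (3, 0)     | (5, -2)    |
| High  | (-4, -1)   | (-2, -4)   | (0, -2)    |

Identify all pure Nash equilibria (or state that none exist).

Check mutual best responses: a cell is a NE iff neither player can gain by unilaterally deviating.
Country 1's best responses — vs Low: Mid (payoff -2); vs Mid: Low (payoff 5); vs High: Mid (payoff 5).
Country 2's best responses — vs Low: Low (payoff 4); vs Mid: Low (payoff 2); vs High: Low (payoff -1).
The only mutual best response is (Mid, Low); neither player gains by switching there.

(Mid, Low)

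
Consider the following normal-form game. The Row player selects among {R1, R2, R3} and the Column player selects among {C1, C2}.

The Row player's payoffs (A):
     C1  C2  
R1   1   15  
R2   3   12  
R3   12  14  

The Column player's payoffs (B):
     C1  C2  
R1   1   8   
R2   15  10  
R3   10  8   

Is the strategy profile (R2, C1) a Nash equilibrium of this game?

No

Holding the Column player at C1: the Row player gets 3 from R2 but could get 12 by switching to R3. The Row player has a profitable deviation.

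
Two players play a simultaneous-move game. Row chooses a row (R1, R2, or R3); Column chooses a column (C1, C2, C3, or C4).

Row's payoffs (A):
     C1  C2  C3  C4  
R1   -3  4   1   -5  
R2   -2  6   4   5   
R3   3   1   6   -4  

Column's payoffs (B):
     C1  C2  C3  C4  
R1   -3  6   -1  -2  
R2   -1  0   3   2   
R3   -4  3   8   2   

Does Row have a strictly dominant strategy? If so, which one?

Check whether one of Row's strategies beats all alternatives regardless of what the opponent does.
R1 is not dominant: against C1, R2 gives -2 > -3.
R2 is not dominant: against C1, R3 gives 3 > -2.
R3 is not dominant: against C2, R1 gives 4 > 1.
No single strategy is best against every opponent action.

None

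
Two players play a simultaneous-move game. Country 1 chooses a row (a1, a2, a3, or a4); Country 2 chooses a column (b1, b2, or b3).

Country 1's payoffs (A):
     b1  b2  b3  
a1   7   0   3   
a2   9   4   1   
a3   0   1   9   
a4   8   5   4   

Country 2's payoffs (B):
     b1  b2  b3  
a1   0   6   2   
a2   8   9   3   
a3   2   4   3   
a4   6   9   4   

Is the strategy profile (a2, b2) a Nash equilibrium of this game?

Holding Country 2 at b2: Country 1 gets 4 from a2 but could get 5 by switching to a4. Country 1 has a profitable deviation.

No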